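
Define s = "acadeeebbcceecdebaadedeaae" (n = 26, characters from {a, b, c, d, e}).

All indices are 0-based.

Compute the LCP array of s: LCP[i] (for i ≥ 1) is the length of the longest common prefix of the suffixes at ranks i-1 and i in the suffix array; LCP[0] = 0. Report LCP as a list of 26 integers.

sorted suffixes:
  #0 SA[0]=17  'aadedeaae'
  #1 SA[1]=23  'aae'
  #2 SA[2]=0  'acadeeebbcceecdebaadedeaae'
  #3 SA[3]=18  'adedeaae'
  #4 SA[4]=2  'adeeebbcceecdebaadedeaae'
  #5 SA[5]=24  'ae'
  #6 SA[6]=16  'baadedeaae'
  #7 SA[7]=7  'bbcceecdebaadedeaae'
  #8 SA[8]=8  'bcceecdebaadedeaae'
  #9 SA[9]=1  'cadeeebbcceecdebaadedeaae'
  #10 SA[10]=9  'cceecdebaadedeaae'
  #11 SA[11]=13  'cdebaadedeaae'
  #12 SA[12]=10  'ceecdebaadedeaae'
  #13 SA[13]=21  'deaae'
  #14 SA[14]=14  'debaadedeaae'
  #15 SA[15]=19  'dedeaae'
  #16 SA[16]=3  'deeebbcceecdebaadedeaae'
  #17 SA[17]=25  'e'
  #18 SA[18]=22  'eaae'
  #19 SA[19]=15  'ebaadedeaae'
  #20 SA[20]=6  'ebbcceecdebaadedeaae'
  #21 SA[21]=12  'ecdebaadedeaae'
  #22 SA[22]=20  'edeaae'
  #23 SA[23]=5  'eebbcceecdebaadedeaae'
  #24 SA[24]=11  'eecdebaadedeaae'
  #25 SA[25]=4  'eeebbcceecdebaadedeaae'

SA = [17, 23, 0, 18, 2, 24, 16, 7, 8, 1, 9, 13, 10, 21, 14, 19, 3, 25, 22, 15, 6, 12, 20, 5, 11, 4]
[i] adj suffixes → lcp
  [1] 17/23 → 2 ('aa')
  [2] 23/0 → 1 ('a')
  [3] 0/18 → 1 ('a')
  [4] 18/2 → 3 ('ade')
  [5] 2/24 → 1 ('a')
  [6] 24/16 → 0 ('')
  [7] 16/7 → 1 ('b')
  [8] 7/8 → 1 ('b')
  [9] 8/1 → 0 ('')
  [10] 1/9 → 1 ('c')
  [11] 9/13 → 1 ('c')
  [12] 13/10 → 1 ('c')
  [13] 10/21 → 0 ('')
  [14] 21/14 → 2 ('de')
  [15] 14/19 → 2 ('de')
  [16] 19/3 → 2 ('de')
  [17] 3/25 → 0 ('')
  [18] 25/22 → 1 ('e')
  [19] 22/15 → 1 ('e')
  [20] 15/6 → 2 ('eb')
  [21] 6/12 → 1 ('e')
  [22] 12/20 → 1 ('e')
  [23] 20/5 → 1 ('e')
  [24] 5/11 → 2 ('ee')
  [25] 11/4 → 2 ('ee')

[0, 2, 1, 1, 3, 1, 0, 1, 1, 0, 1, 1, 1, 0, 2, 2, 2, 0, 1, 1, 2, 1, 1, 1, 2, 2]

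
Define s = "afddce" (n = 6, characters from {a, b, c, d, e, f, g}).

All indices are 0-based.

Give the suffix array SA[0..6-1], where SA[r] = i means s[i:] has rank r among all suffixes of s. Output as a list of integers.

[0, 4, 3, 2, 5, 1]

rank→(start, suffix):
  0 → (0, 'afddce')
  1 → (4, 'ce')
  2 → (3, 'dce')
  3 → (2, 'ddce')
  4 → (5, 'e')
  5 → (1, 'fddce')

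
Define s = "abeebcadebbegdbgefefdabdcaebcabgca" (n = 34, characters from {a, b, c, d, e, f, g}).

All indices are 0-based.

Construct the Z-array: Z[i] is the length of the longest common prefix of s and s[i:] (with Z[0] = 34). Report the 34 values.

[34, 0, 0, 0, 0, 0, 1, 0, 0, 0, 0, 0, 0, 0, 0, 0, 0, 0, 0, 0, 0, 2, 0, 0, 0, 1, 0, 0, 0, 2, 0, 0, 0, 1]

Z[0]=34
i=1: fresh scan; Z[1]=0
i=2: fresh scan; Z[2]=0
i=3: fresh scan; Z[3]=0
i=4: fresh scan; Z[4]=0
i=5: fresh scan; Z[5]=0
i=6: fresh scan; Z[6]=1 extend→box=[6,7)
i=7: fresh scan; Z[7]=0
i=8: fresh scan; Z[8]=0
i=9: fresh scan; Z[9]=0
i=10: fresh scan; Z[10]=0
i=11: fresh scan; Z[11]=0
i=12: fresh scan; Z[12]=0
i=13: fresh scan; Z[13]=0
i=14: fresh scan; Z[14]=0
i=15: fresh scan; Z[15]=0
i=16: fresh scan; Z[16]=0
i=17: fresh scan; Z[17]=0
i=18: fresh scan; Z[18]=0
i=19: fresh scan; Z[19]=0
i=20: fresh scan; Z[20]=0
i=21: fresh scan; Z[21]=2 extend→box=[21,23)
i=22: min(r-i=1, Z[1]=0)=0; Z[22]=0
i=23: fresh scan; Z[23]=0
i=24: fresh scan; Z[24]=0
i=25: fresh scan; Z[25]=1 extend→box=[25,26)
i=26: fresh scan; Z[26]=0
i=27: fresh scan; Z[27]=0
i=28: fresh scan; Z[28]=0
i=29: fresh scan; Z[29]=2 extend→box=[29,31)
i=30: min(r-i=1, Z[1]=0)=0; Z[30]=0
i=31: fresh scan; Z[31]=0
i=32: fresh scan; Z[32]=0
i=33: fresh scan; Z[33]=1 extend→box=[33,34)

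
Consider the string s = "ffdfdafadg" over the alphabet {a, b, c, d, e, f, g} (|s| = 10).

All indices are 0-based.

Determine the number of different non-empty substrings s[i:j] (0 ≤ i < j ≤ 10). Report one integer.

rank | idx | suffix
   0 |   7 | adg
   1 |   5 | afadg
   2 |   4 | dafadg
   3 |   2 | dfdafadg
   4 |   8 | dg
   5 |   6 | fadg
   6 |   3 | fdafadg
   7 |   1 | fdfdafadg
   8 |   0 | ffdfdafadg
   9 |   9 | g

SA = [7, 5, 4, 2, 8, 6, 3, 1, 0, 9]
i: (SA[i-1],SA[i]) lcp shared
  1: (7,5) 1 'a'
  2: (5,4) 0 ''
  3: (4,2) 1 'd'
  4: (2,8) 1 'd'
  5: (8,6) 0 ''
  6: (6,3) 1 'f'
  7: (3,1) 2 'fd'
  8: (1,0) 1 'f'
  9: (0,9) 0 ''

n(n+1)/2 = 10·11/2 = 55
Σ LCP = 0 + 1 + 0 + 1 + 1 + 0 + 1 + 2 + 1 + 0 = 7
distinct = 55 − 7 = 48

48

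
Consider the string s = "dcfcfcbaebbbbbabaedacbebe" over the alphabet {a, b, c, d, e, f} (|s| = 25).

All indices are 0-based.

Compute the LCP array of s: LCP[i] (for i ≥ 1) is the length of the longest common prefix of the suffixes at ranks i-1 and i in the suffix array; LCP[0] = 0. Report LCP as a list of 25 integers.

[0, 1, 1, 2, 0, 2, 3, 1, 2, 3, 4, 1, 2, 0, 2, 1, 3, 0, 1, 0, 1, 2, 1, 0, 2]

rank→(start, suffix):
  0 → (14, 'abaedacbebe')
  1 → (19, 'acbebe')
  2 → (7, 'aebbbbbabaedacbebe')
  3 → (16, 'aedacbebe')
  4 → (13, 'babaedacbebe')
  5 → (6, 'baebbbbbabaedacbebe')
  6 → (15, 'baedacbebe')
  7 → (12, 'bbabaedacbebe')
  8 → (11, 'bbbabaedacbebe')
  9 → (10, 'bbbbabaedacbebe')
  10 → (9, 'bbbbbabaedacbebe')
  11 → (23, 'be')
  12 → (21, 'bebe')
  13 → (5, 'cbaebbbbbabaedacbebe')
  14 → (20, 'cbebe')
  15 → (3, 'cfcbaebbbbbabaedacbebe')
  16 → (1, 'cfcfcbaebbbbbabaedacbebe')
  17 → (18, 'dacbebe')
  18 → (0, 'dcfcfcbaebbbbbabaedacbebe')
  19 → (24, 'e')
  20 → (8, 'ebbbbbabaedacbebe')
  21 → (22, 'ebe')
  22 → (17, 'edacbebe')
  23 → (4, 'fcbaebbbbbabaedacbebe')
  24 → (2, 'fcfcbaebbbbbabaedacbebe')

SA = [14, 19, 7, 16, 13, 6, 15, 12, 11, 10, 9, 23, 21, 5, 20, 3, 1, 18, 0, 24, 8, 22, 17, 4, 2]
rank  pair      lcp
   1  s[14:],s[19:]  1  'a'
   2  s[19:],s[7:]  1  'a'
   3  s[7:],s[16:]  2  'ae'
   4  s[16:],s[13:]  0  ''
   5  s[13:],s[6:]  2  'ba'
   6  s[6:],s[15:]  3  'bae'
   7  s[15:],s[12:]  1  'b'
   8  s[12:],s[11:]  2  'bb'
   9  s[11:],s[10:]  3  'bbb'
  10  s[10:],s[9:]  4  'bbbb'
  11  s[9:],s[23:]  1  'b'
  12  s[23:],s[21:]  2  'be'
  13  s[21:],s[5:]  0  ''
  14  s[5:],s[20:]  2  'cb'
  15  s[20:],s[3:]  1  'c'
  16  s[3:],s[1:]  3  'cfc'
  17  s[1:],s[18:]  0  ''
  18  s[18:],s[0:]  1  'd'
  19  s[0:],s[24:]  0  ''
  20  s[24:],s[8:]  1  'e'
  21  s[8:],s[22:]  2  'eb'
  22  s[22:],s[17:]  1  'e'
  23  s[17:],s[4:]  0  ''
  24  s[4:],s[2:]  2  'fc'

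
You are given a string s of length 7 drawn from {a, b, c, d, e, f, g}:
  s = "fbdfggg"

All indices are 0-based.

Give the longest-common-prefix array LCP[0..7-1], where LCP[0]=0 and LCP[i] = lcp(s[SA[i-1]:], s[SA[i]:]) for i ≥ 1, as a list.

sorted suffixes:
  #0 SA[0]=1  'bdfggg'
  #1 SA[1]=2  'dfggg'
  #2 SA[2]=0  'fbdfggg'
  #3 SA[3]=3  'fggg'
  #4 SA[4]=6  'g'
  #5 SA[5]=5  'gg'
  #6 SA[6]=4  'ggg'

SA = [1, 2, 0, 3, 6, 5, 4]
i: (SA[i-1],SA[i]) lcp shared
  1: (1,2) 0 ''
  2: (2,0) 0 ''
  3: (0,3) 1 'f'
  4: (3,6) 0 ''
  5: (6,5) 1 'g'
  6: (5,4) 2 'gg'

[0, 0, 0, 1, 0, 1, 2]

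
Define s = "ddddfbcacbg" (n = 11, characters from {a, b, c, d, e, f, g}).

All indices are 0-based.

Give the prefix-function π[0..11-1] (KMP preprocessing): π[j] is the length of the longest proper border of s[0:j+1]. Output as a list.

[0, 1, 2, 3, 0, 0, 0, 0, 0, 0, 0]

π[0] = 0
j=1 s[j]='d': π[1]=1 (border 'd')
j=2 s[j]='d': π[2]=2 (border 'dd')
j=3 s[j]='d': π[3]=3 (border 'ddd')
j=4 s[j]='f': k: 3→2→1→0; π[4]=0 (border '')
j=5 s[j]='b': π[5]=0 (border '')
j=6 s[j]='c': π[6]=0 (border '')
j=7 s[j]='a': π[7]=0 (border '')
j=8 s[j]='c': π[8]=0 (border '')
j=9 s[j]='b': π[9]=0 (border '')
j=10 s[j]='g': π[10]=0 (border '')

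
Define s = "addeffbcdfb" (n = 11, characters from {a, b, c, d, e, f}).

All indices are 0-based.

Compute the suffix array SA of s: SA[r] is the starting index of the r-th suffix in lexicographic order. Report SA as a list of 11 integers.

[0, 10, 6, 7, 1, 2, 8, 3, 9, 5, 4]

rank→(start, suffix):
  0 → (0, 'addeffbcdfb')
  1 → (10, 'b')
  2 → (6, 'bcdfb')
  3 → (7, 'cdfb')
  4 → (1, 'ddeffbcdfb')
  5 → (2, 'deffbcdfb')
  6 → (8, 'dfb')
  7 → (3, 'effbcdfb')
  8 → (9, 'fb')
  9 → (5, 'fbcdfb')
  10 → (4, 'ffbcdfb')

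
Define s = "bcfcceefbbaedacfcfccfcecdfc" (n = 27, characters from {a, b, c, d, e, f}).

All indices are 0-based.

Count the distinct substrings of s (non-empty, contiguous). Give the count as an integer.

rank→(start, suffix):
  0 → (13, 'acfcfccfcecdfc')
  1 → (10, 'aedacfcfccfcecdfc')
  2 → (9, 'baedacfcfccfcecdfc')
  3 → (8, 'bbaedacfcfccfcecdfc')
  4 → (0, 'bcfcceefbbaedacfcfccfcecdfc')
  5 → (26, 'c')
  6 → (3, 'cceefbbaedacfcfccfcecdfc')
  7 → (18, 'ccfcecdfc')
  8 → (23, 'cdfc')
  9 → (21, 'cecdfc')
  10 → (4, 'ceefbbaedacfcfccfcecdfc')
  11 → (1, 'cfcceefbbaedacfcfccfcecdfc')
  12 → (16, 'cfccfcecdfc')
  13 → (19, 'cfcecdfc')
  14 → (14, 'cfcfccfcecdfc')
  15 → (12, 'dacfcfccfcecdfc')
  16 → (24, 'dfc')
  17 → (22, 'ecdfc')
  18 → (11, 'edacfcfccfcecdfc')
  19 → (5, 'eefbbaedacfcfccfcecdfc')
  20 → (6, 'efbbaedacfcfccfcecdfc')
  21 → (7, 'fbbaedacfcfccfcecdfc')
  22 → (25, 'fc')
  23 → (2, 'fcceefbbaedacfcfccfcecdfc')
  24 → (17, 'fccfcecdfc')
  25 → (20, 'fcecdfc')
  26 → (15, 'fcfccfcecdfc')

SA = [13, 10, 9, 8, 0, 26, 3, 18, 23, 21, 4, 1, 16, 19, 14, 12, 24, 22, 11, 5, 6, 7, 25, 2, 17, 20, 15]
i: (SA[i-1],SA[i]) lcp shared
  1: (13,10) 1 'a'
  2: (10,9) 0 ''
  3: (9,8) 1 'b'
  4: (8,0) 1 'b'
  5: (0,26) 0 ''
  6: (26,3) 1 'c'
  7: (3,18) 2 'cc'
  8: (18,23) 1 'c'
  9: (23,21) 1 'c'
  10: (21,4) 2 'ce'
  11: (4,1) 1 'c'
  12: (1,16) 4 'cfcc'
  13: (16,19) 3 'cfc'
  14: (19,14) 3 'cfc'
  15: (14,12) 0 ''
  16: (12,24) 1 'd'
  17: (24,22) 0 ''
  18: (22,11) 1 'e'
  19: (11,5) 1 'e'
  20: (5,6) 1 'e'
  21: (6,7) 0 ''
  22: (7,25) 1 'f'
  23: (25,2) 2 'fc'
  24: (2,17) 3 'fcc'
  25: (17,20) 2 'fc'
  26: (20,15) 2 'fc'

n(n+1)/2 = 27·28/2 = 378
Σ LCP = 0 + 1 + 0 + 1 + 1 + 0 + 1 + 2 + 1 + 1 + 2 + 1 + 4 + 3 + 3 + 0 + 1 + 0 + 1 + 1 + 1 + 0 + 1 + 2 + 3 + 2 + 2 = 35
distinct = 378 − 35 = 343

343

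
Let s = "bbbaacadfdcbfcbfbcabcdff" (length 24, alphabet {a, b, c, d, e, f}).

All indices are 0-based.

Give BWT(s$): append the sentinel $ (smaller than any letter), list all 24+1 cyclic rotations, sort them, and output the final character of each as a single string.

rank  rotation                   last
    0  $bbbaacadfdcbfcbfbcabcdff  f
    1  aacadfdcbfcbfbcabcdff$bbb  b
    2  abcdff$bbbaacadfdcbfcbfbc  c
    3  acadfdcbfcbfbcabcdff$bbba  a
    4  adfdcbfcbfbcabcdff$bbbaac  c
    5  baacadfdcbfcbfbcabcdff$bb  b
    6  bbaacadfdcbfcbfbcabcdff$b  b
    7  bbbaacadfdcbfcbfbcabcdff$  $
    8  bcabcdff$bbbaacadfdcbfcbf  f
    9  bcdff$bbbaacadfdcbfcbfbca  a
   10  bfbcabcdff$bbbaacadfdcbfc  c
   11  bfcbfbcabcdff$bbbaacadfdc  c
   12  cabcdff$bbbaacadfdcbfcbfb  b
   13  cadfdcbfcbfbcabcdff$bbbaa  a
   14  cbfbcabcdff$bbbaacadfdcbf  f
   15  cbfcbfbcabcdff$bbbaacadfd  d
   16  cdff$bbbaacadfdcbfcbfbcab  b
   17  dcbfcbfbcabcdff$bbbaacadf  f
   18  dfdcbfcbfbcabcdff$bbbaaca  a
   19  dff$bbbaacadfdcbfcbfbcabc  c
   20  f$bbbaacadfdcbfcbfbcabcdf  f
   21  fbcabcdff$bbbaacadfdcbfcb  b
   22  fcbfbcabcdff$bbbaacadfdcb  b
   23  fdcbfcbfbcabcdff$bbbaacad  d
   24  ff$bbbaacadfdcbfcbfbcabcd  d

fbcacbb$faccbafdbfacfbbdd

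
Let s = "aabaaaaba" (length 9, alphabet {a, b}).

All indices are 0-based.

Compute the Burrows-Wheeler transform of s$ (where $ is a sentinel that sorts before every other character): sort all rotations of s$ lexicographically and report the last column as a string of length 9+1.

abbaa$aaaa

rank  rotation    last
    0  $aabaaaaba  a
    1  a$aabaaaab  b
    2  aaaaba$aab  b
    3  aaaba$aaba  a
    4  aaba$aabaa  a
    5  aabaaaaba$  $
    6  aba$aabaaa  a
    7  abaaaaba$a  a
    8  ba$aabaaaa  a
    9  baaaaba$aa  a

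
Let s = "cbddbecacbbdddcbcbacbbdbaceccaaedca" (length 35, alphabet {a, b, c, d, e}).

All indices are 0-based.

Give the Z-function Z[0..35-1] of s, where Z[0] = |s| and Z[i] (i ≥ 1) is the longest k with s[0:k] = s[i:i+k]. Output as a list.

[35, 0, 0, 0, 0, 0, 1, 0, 2, 0, 0, 0, 0, 0, 2, 0, 2, 0, 0, 2, 0, 0, 0, 0, 0, 1, 0, 1, 1, 0, 0, 0, 0, 1, 0]

Z[0]=35
i=1: i≥r, start 0; Z[1]=0
i=2: i≥r, start 0; Z[2]=0
i=3: i≥r, start 0; Z[3]=0
i=4: i≥r, start 0; Z[4]=0
i=5: i≥r, start 0; Z[5]=0
i=6: i≥r, start 0; Z[6]=1 extend→box=[6,7)
i=7: i≥r, start 0; Z[7]=0
i=8: i≥r, start 0; Z[8]=2 extend→box=[8,10)
i=9: min(r-i=1, Z[1]=0)=0; Z[9]=0
i=10: i≥r, start 0; Z[10]=0
i=11: i≥r, start 0; Z[11]=0
i=12: i≥r, start 0; Z[12]=0
i=13: i≥r, start 0; Z[13]=0
i=14: i≥r, start 0; Z[14]=2 extend→box=[14,16)
i=15: min(r-i=1, Z[1]=0)=0; Z[15]=0
i=16: i≥r, start 0; Z[16]=2 extend→box=[16,18)
i=17: min(r-i=1, Z[1]=0)=0; Z[17]=0
i=18: i≥r, start 0; Z[18]=0
i=19: i≥r, start 0; Z[19]=2 extend→box=[19,21)
i=20: min(r-i=1, Z[1]=0)=0; Z[20]=0
i=21: i≥r, start 0; Z[21]=0
i=22: i≥r, start 0; Z[22]=0
i=23: i≥r, start 0; Z[23]=0
i=24: i≥r, start 0; Z[24]=0
i=25: i≥r, start 0; Z[25]=1 extend→box=[25,26)
i=26: i≥r, start 0; Z[26]=0
i=27: i≥r, start 0; Z[27]=1 extend→box=[27,28)
i=28: i≥r, start 0; Z[28]=1 extend→box=[28,29)
i=29: i≥r, start 0; Z[29]=0
i=30: i≥r, start 0; Z[30]=0
i=31: i≥r, start 0; Z[31]=0
i=32: i≥r, start 0; Z[32]=0
i=33: i≥r, start 0; Z[33]=1 extend→box=[33,34)
i=34: i≥r, start 0; Z[34]=0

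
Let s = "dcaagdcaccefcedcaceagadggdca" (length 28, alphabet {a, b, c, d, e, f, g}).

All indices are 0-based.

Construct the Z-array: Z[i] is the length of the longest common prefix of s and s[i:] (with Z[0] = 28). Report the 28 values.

[28, 0, 0, 0, 0, 3, 0, 0, 0, 0, 0, 0, 0, 0, 3, 0, 0, 0, 0, 0, 0, 0, 1, 0, 0, 3, 0, 0]

Z[0]=28
i=1: outside box; Z[1]=0
i=2: outside box; Z[2]=0
i=3: outside box; Z[3]=0
i=4: outside box; Z[4]=0
i=5: outside box; Z[5]=3 extend→box=[5,8)
i=6: min(r-i=2, Z[1]=0)=0; Z[6]=0
i=7: min(r-i=1, Z[2]=0)=0; Z[7]=0
i=8: outside box; Z[8]=0
i=9: outside box; Z[9]=0
i=10: outside box; Z[10]=0
i=11: outside box; Z[11]=0
i=12: outside box; Z[12]=0
i=13: outside box; Z[13]=0
i=14: outside box; Z[14]=3 extend→box=[14,17)
i=15: min(r-i=2, Z[1]=0)=0; Z[15]=0
i=16: min(r-i=1, Z[2]=0)=0; Z[16]=0
i=17: outside box; Z[17]=0
i=18: outside box; Z[18]=0
i=19: outside box; Z[19]=0
i=20: outside box; Z[20]=0
i=21: outside box; Z[21]=0
i=22: outside box; Z[22]=1 extend→box=[22,23)
i=23: outside box; Z[23]=0
i=24: outside box; Z[24]=0
i=25: outside box; Z[25]=3 extend→box=[25,28)
i=26: min(r-i=2, Z[1]=0)=0; Z[26]=0
i=27: min(r-i=1, Z[2]=0)=0; Z[27]=0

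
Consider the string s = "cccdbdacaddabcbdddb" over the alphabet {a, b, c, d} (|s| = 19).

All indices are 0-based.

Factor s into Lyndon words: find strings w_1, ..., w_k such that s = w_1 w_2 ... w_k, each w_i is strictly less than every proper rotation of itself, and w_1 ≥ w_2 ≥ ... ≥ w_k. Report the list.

["cccd", "bd", "acadd", "abcbdddb"]

emit factor 1: 'cccd' (i=0, period=4)
emit factor 2: 'bd' (i=4, period=2)
emit factor 3: 'acadd' (i=6, period=5)
emit factor 4: 'abcbdddb' (i=11, period=8)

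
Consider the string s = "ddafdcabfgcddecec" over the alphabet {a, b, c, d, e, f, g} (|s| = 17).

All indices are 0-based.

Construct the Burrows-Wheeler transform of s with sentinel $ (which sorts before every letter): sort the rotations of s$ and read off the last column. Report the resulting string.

rank  rotation            last
    0  $ddafdcabfgcddecec  c
    1  abfgcddecec$ddafdc  c
    2  afdcabfgcddecec$dd  d
    3  bfgcddecec$ddafdca  a
    4  c$ddafdcabfgcddece  e
    5  cabfgcddecec$ddafd  d
    6  cddecec$ddafdcabfg  g
    7  cec$ddafdcabfgcdde  e
    8  dafdcabfgcddecec$d  d
    9  dcabfgcddecec$ddaf  f
   10  ddafdcabfgcddecec$  $
   11  ddecec$ddafdcabfgc  c
   12  decec$ddafdcabfgcd  d
   13  ec$ddafdcabfgcddec  c
   14  ecec$ddafdcabfgcdd  d
   15  fdcabfgcddecec$dda  a
   16  fgcddecec$ddafdcab  b
   17  gcddecec$ddafdcabf  f

ccdaedgedf$cdcdabf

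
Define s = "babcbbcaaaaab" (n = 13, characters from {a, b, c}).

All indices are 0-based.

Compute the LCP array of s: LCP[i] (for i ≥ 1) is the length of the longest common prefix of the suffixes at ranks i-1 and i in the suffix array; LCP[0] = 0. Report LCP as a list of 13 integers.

[0, 4, 3, 2, 1, 2, 0, 1, 1, 1, 2, 0, 1]

rank→(start, suffix):
  0 → (7, 'aaaaab')
  1 → (8, 'aaaab')
  2 → (9, 'aaab')
  3 → (10, 'aab')
  4 → (11, 'ab')
  5 → (1, 'abcbbcaaaaab')
  6 → (12, 'b')
  7 → (0, 'babcbbcaaaaab')
  8 → (4, 'bbcaaaaab')
  9 → (5, 'bcaaaaab')
  10 → (2, 'bcbbcaaaaab')
  11 → (6, 'caaaaab')
  12 → (3, 'cbbcaaaaab')

SA = [7, 8, 9, 10, 11, 1, 12, 0, 4, 5, 2, 6, 3]
i: (SA[i-1],SA[i]) lcp shared
  1: (7,8) 4 'aaaa'
  2: (8,9) 3 'aaa'
  3: (9,10) 2 'aa'
  4: (10,11) 1 'a'
  5: (11,1) 2 'ab'
  6: (1,12) 0 ''
  7: (12,0) 1 'b'
  8: (0,4) 1 'b'
  9: (4,5) 1 'b'
  10: (5,2) 2 'bc'
  11: (2,6) 0 ''
  12: (6,3) 1 'c'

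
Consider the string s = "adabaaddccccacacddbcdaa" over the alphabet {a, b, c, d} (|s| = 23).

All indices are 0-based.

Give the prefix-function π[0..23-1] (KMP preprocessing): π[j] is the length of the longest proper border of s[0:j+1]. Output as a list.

[0, 0, 1, 0, 1, 1, 2, 0, 0, 0, 0, 0, 1, 0, 1, 0, 0, 0, 0, 0, 0, 1, 1]

π[0] = 0
j=1 s[j]='d': π[1]=0 (border '')
j=2 s[j]='a': π[2]=1 (border 'a')
j=3 s[j]='b': k: 1→0; π[3]=0 (border '')
j=4 s[j]='a': π[4]=1 (border 'a')
j=5 s[j]='a': k: 1→0; π[5]=1 (border 'a')
j=6 s[j]='d': π[6]=2 (border 'ad')
j=7 s[j]='d': k: 2→0; π[7]=0 (border '')
j=8 s[j]='c': π[8]=0 (border '')
j=9 s[j]='c': π[9]=0 (border '')
j=10 s[j]='c': π[10]=0 (border '')
j=11 s[j]='c': π[11]=0 (border '')
j=12 s[j]='a': π[12]=1 (border 'a')
j=13 s[j]='c': k: 1→0; π[13]=0 (border '')
j=14 s[j]='a': π[14]=1 (border 'a')
j=15 s[j]='c': k: 1→0; π[15]=0 (border '')
j=16 s[j]='d': π[16]=0 (border '')
j=17 s[j]='d': π[17]=0 (border '')
j=18 s[j]='b': π[18]=0 (border '')
j=19 s[j]='c': π[19]=0 (border '')
j=20 s[j]='d': π[20]=0 (border '')
j=21 s[j]='a': π[21]=1 (border 'a')
j=22 s[j]='a': k: 1→0; π[22]=1 (border 'a')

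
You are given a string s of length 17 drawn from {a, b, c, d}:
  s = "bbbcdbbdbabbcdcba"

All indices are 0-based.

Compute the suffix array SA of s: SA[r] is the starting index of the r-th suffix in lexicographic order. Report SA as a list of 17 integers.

sorted suffixes:
  #0 SA[0]=16  'a'
  #1 SA[1]=9  'abbcdcba'
  #2 SA[2]=15  'ba'
  #3 SA[3]=8  'babbcdcba'
  #4 SA[4]=0  'bbbcdbbdbabbcdcba'
  #5 SA[5]=1  'bbcdbbdbabbcdcba'
  #6 SA[6]=10  'bbcdcba'
  #7 SA[7]=5  'bbdbabbcdcba'
  #8 SA[8]=2  'bcdbbdbabbcdcba'
  #9 SA[9]=11  'bcdcba'
  #10 SA[10]=6  'bdbabbcdcba'
  #11 SA[11]=14  'cba'
  #12 SA[12]=3  'cdbbdbabbcdcba'
  #13 SA[13]=12  'cdcba'
  #14 SA[14]=7  'dbabbcdcba'
  #15 SA[15]=4  'dbbdbabbcdcba'
  #16 SA[16]=13  'dcba'

[16, 9, 15, 8, 0, 1, 10, 5, 2, 11, 6, 14, 3, 12, 7, 4, 13]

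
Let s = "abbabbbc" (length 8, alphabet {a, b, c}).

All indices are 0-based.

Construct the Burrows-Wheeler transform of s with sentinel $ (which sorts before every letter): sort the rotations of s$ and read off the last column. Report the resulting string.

c$bbaabbb

rank  rotation   last
    0  $abbabbbc  c
    1  abbabbbc$  $
    2  abbbc$abb  b
    3  babbbc$ab  b
    4  bbabbbc$a  a
    5  bbbc$abba  a
    6  bbc$abbab  b
    7  bc$abbabb  b
    8  c$abbabbb  b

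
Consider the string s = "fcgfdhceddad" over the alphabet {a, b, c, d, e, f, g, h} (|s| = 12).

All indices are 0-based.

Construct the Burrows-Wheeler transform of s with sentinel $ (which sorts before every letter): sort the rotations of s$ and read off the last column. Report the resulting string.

ddhfadefc$gcd

rank  rotation       last
    0  $fcgfdhceddad  d
    1  ad$fcgfdhcedd  d
    2  ceddad$fcgfdh  h
    3  cgfdhceddad$f  f
    4  d$fcgfdhcedda  a
    5  dad$fcgfdhced  d
    6  ddad$fcgfdhce  e
    7  dhceddad$fcgf  f
    8  eddad$fcgfdhc  c
    9  fcgfdhceddad$  $
   10  fdhceddad$fcg  g
   11  gfdhceddad$fc  c
   12  hceddad$fcgfd  d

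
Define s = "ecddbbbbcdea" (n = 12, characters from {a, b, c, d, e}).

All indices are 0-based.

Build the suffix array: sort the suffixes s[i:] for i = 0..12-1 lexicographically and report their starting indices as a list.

rank | idx | suffix
   0 |  11 | a
   1 |   4 | bbbbcdea
   2 |   5 | bbbcdea
   3 |   6 | bbcdea
   4 |   7 | bcdea
   5 |   1 | cddbbbbcdea
   6 |   8 | cdea
   7 |   3 | dbbbbcdea
   8 |   2 | ddbbbbcdea
   9 |   9 | dea
  10 |  10 | ea
  11 |   0 | ecddbbbbcdea

[11, 4, 5, 6, 7, 1, 8, 3, 2, 9, 10, 0]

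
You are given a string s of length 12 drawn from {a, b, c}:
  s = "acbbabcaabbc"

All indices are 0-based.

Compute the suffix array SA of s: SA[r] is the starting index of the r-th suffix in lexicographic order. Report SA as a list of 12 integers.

[7, 8, 4, 0, 3, 2, 9, 10, 5, 11, 6, 1]

rank→(start, suffix):
  0 → (7, 'aabbc')
  1 → (8, 'abbc')
  2 → (4, 'abcaabbc')
  3 → (0, 'acbbabcaabbc')
  4 → (3, 'babcaabbc')
  5 → (2, 'bbabcaabbc')
  6 → (9, 'bbc')
  7 → (10, 'bc')
  8 → (5, 'bcaabbc')
  9 → (11, 'c')
  10 → (6, 'caabbc')
  11 → (1, 'cbbabcaabbc')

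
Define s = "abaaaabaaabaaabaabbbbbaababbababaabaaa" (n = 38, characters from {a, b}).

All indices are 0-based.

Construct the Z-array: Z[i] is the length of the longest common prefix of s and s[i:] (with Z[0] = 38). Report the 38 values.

Z[0]=38
i=1: i≥r, start 0; Z[1]=0
i=2: i≥r, start 0; Z[2]=1 scan→box=[2,3)
i=3: i≥r, start 0; Z[3]=1 scan→box=[3,4)
i=4: i≥r, start 0; Z[4]=1 scan→box=[4,5)
i=5: i≥r, start 0; Z[5]=5 scan→box=[5,10)
i=6: min(r-i=4, Z[1]=0)=0; Z[6]=0
i=7: min(r-i=3, Z[2]=1)=1; Z[7]=1
i=8: min(r-i=2, Z[3]=1)=1; Z[8]=1
i=9: min(r-i=1, Z[4]=1)=1; Z[9]=5 scan→box=[9,14)
i=10: min(r-i=4, Z[1]=0)=0; Z[10]=0
i=11: min(r-i=3, Z[2]=1)=1; Z[11]=1
i=12: min(r-i=2, Z[3]=1)=1; Z[12]=1
i=13: min(r-i=1, Z[4]=1)=1; Z[13]=4 scan→box=[13,17)
i=14: min(r-i=3, Z[1]=0)=0; Z[14]=0
i=15: min(r-i=2, Z[2]=1)=1; Z[15]=1
i=16: min(r-i=1, Z[3]=1)=1; Z[16]=2 scan→box=[16,18)
i=17: min(r-i=1, Z[1]=0)=0; Z[17]=0
i=18: i≥r, start 0; Z[18]=0
i=19: i≥r, start 0; Z[19]=0
i=20: i≥r, start 0; Z[20]=0
i=21: i≥r, start 0; Z[21]=0
i=22: i≥r, start 0; Z[22]=1 scan→box=[22,23)
i=23: i≥r, start 0; Z[23]=3 scan→box=[23,26)
i=24: min(r-i=2, Z[1]=0)=0; Z[24]=0
i=25: min(r-i=1, Z[2]=1)=1; Z[25]=2 scan→box=[25,27)
i=26: min(r-i=1, Z[1]=0)=0; Z[26]=0
i=27: i≥r, start 0; Z[27]=0
i=28: i≥r, start 0; Z[28]=3 scan→box=[28,31)
i=29: min(r-i=2, Z[1]=0)=0; Z[29]=0
i=30: min(r-i=1, Z[2]=1)=1; Z[30]=4 scan→box=[30,34)
i=31: min(r-i=3, Z[1]=0)=0; Z[31]=0
i=32: min(r-i=2, Z[2]=1)=1; Z[32]=1
i=33: min(r-i=1, Z[3]=1)=1; Z[33]=5 scan→box=[33,38)
i=34: min(r-i=4, Z[1]=0)=0; Z[34]=0
i=35: min(r-i=3, Z[2]=1)=1; Z[35]=1
i=36: min(r-i=2, Z[3]=1)=1; Z[36]=1
i=37: min(r-i=1, Z[4]=1)=1; Z[37]=1

[38, 0, 1, 1, 1, 5, 0, 1, 1, 5, 0, 1, 1, 4, 0, 1, 2, 0, 0, 0, 0, 0, 1, 3, 0, 2, 0, 0, 3, 0, 4, 0, 1, 5, 0, 1, 1, 1]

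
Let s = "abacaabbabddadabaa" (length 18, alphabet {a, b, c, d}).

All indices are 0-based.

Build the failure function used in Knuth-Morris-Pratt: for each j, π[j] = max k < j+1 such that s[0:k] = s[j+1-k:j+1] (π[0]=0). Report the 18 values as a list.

[0, 0, 1, 0, 1, 1, 2, 0, 1, 2, 0, 0, 1, 0, 1, 2, 3, 1]

π[0] = 0
j=1 s[j]='b': π[1]=0 (border '')
j=2 s[j]='a': π[2]=1 (border 'a')
j=3 s[j]='c': k: 1→0; π[3]=0 (border '')
j=4 s[j]='a': π[4]=1 (border 'a')
j=5 s[j]='a': k: 1→0; π[5]=1 (border 'a')
j=6 s[j]='b': π[6]=2 (border 'ab')
j=7 s[j]='b': k: 2→0; π[7]=0 (border '')
j=8 s[j]='a': π[8]=1 (border 'a')
j=9 s[j]='b': π[9]=2 (border 'ab')
j=10 s[j]='d': k: 2→0; π[10]=0 (border '')
j=11 s[j]='d': π[11]=0 (border '')
j=12 s[j]='a': π[12]=1 (border 'a')
j=13 s[j]='d': k: 1→0; π[13]=0 (border '')
j=14 s[j]='a': π[14]=1 (border 'a')
j=15 s[j]='b': π[15]=2 (border 'ab')
j=16 s[j]='a': π[16]=3 (border 'aba')
j=17 s[j]='a': k: 3→1→0; π[17]=1 (border 'a')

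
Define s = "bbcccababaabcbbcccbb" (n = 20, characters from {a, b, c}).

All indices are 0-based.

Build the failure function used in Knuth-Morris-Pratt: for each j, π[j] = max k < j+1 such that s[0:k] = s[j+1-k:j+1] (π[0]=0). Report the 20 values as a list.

[0, 1, 0, 0, 0, 0, 1, 0, 1, 0, 0, 1, 0, 1, 2, 3, 4, 5, 1, 2]

π[0] = 0
j=1 s[j]='b': π[1]=1 (border 'b')
j=2 s[j]='c': k: 1→0; π[2]=0 (border '')
j=3 s[j]='c': π[3]=0 (border '')
j=4 s[j]='c': π[4]=0 (border '')
j=5 s[j]='a': π[5]=0 (border '')
j=6 s[j]='b': π[6]=1 (border 'b')
j=7 s[j]='a': k: 1→0; π[7]=0 (border '')
j=8 s[j]='b': π[8]=1 (border 'b')
j=9 s[j]='a': k: 1→0; π[9]=0 (border '')
j=10 s[j]='a': π[10]=0 (border '')
j=11 s[j]='b': π[11]=1 (border 'b')
j=12 s[j]='c': k: 1→0; π[12]=0 (border '')
j=13 s[j]='b': π[13]=1 (border 'b')
j=14 s[j]='b': π[14]=2 (border 'bb')
j=15 s[j]='c': π[15]=3 (border 'bbc')
j=16 s[j]='c': π[16]=4 (border 'bbcc')
j=17 s[j]='c': π[17]=5 (border 'bbccc')
j=18 s[j]='b': k: 5→0; π[18]=1 (border 'b')
j=19 s[j]='b': π[19]=2 (border 'bb')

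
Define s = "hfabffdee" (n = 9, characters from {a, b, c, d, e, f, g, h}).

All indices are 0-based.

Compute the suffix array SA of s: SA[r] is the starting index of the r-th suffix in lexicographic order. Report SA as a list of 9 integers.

[2, 3, 6, 8, 7, 1, 5, 4, 0]

rank→(start, suffix):
  0 → (2, 'abffdee')
  1 → (3, 'bffdee')
  2 → (6, 'dee')
  3 → (8, 'e')
  4 → (7, 'ee')
  5 → (1, 'fabffdee')
  6 → (5, 'fdee')
  7 → (4, 'ffdee')
  8 → (0, 'hfabffdee')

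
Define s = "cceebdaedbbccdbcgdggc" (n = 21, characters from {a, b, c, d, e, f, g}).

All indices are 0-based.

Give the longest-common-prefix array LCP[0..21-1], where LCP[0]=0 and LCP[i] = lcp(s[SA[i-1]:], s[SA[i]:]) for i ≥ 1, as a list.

rank→(start, suffix):
  0 → (6, 'aedbbccdbcgdggc')
  1 → (9, 'bbccdbcgdggc')
  2 → (10, 'bccdbcgdggc')
  3 → (14, 'bcgdggc')
  4 → (4, 'bdaedbbccdbcgdggc')
  5 → (20, 'c')
  6 → (11, 'ccdbcgdggc')
  7 → (0, 'cceebdaedbbccdbcgdggc')
  8 → (12, 'cdbcgdggc')
  9 → (1, 'ceebdaedbbccdbcgdggc')
  10 → (15, 'cgdggc')
  11 → (5, 'daedbbccdbcgdggc')
  12 → (8, 'dbbccdbcgdggc')
  13 → (13, 'dbcgdggc')
  14 → (17, 'dggc')
  15 → (3, 'ebdaedbbccdbcgdggc')
  16 → (7, 'edbbccdbcgdggc')
  17 → (2, 'eebdaedbbccdbcgdggc')
  18 → (19, 'gc')
  19 → (16, 'gdggc')
  20 → (18, 'ggc')

SA = [6, 9, 10, 14, 4, 20, 11, 0, 12, 1, 15, 5, 8, 13, 17, 3, 7, 2, 19, 16, 18]
[i] adj suffixes → lcp
  [1] 6/9 → 0 ('')
  [2] 9/10 → 1 ('b')
  [3] 10/14 → 2 ('bc')
  [4] 14/4 → 1 ('b')
  [5] 4/20 → 0 ('')
  [6] 20/11 → 1 ('c')
  [7] 11/0 → 2 ('cc')
  [8] 0/12 → 1 ('c')
  [9] 12/1 → 1 ('c')
  [10] 1/15 → 1 ('c')
  [11] 15/5 → 0 ('')
  [12] 5/8 → 1 ('d')
  [13] 8/13 → 2 ('db')
  [14] 13/17 → 1 ('d')
  [15] 17/3 → 0 ('')
  [16] 3/7 → 1 ('e')
  [17] 7/2 → 1 ('e')
  [18] 2/19 → 0 ('')
  [19] 19/16 → 1 ('g')
  [20] 16/18 → 1 ('g')

[0, 0, 1, 2, 1, 0, 1, 2, 1, 1, 1, 0, 1, 2, 1, 0, 1, 1, 0, 1, 1]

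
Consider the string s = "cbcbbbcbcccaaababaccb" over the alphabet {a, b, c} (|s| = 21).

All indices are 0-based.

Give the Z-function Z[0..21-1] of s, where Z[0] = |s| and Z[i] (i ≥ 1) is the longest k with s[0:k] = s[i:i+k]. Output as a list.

Z[0]=21
i=1: i≥r, start 0; Z[1]=0
i=2: i≥r, start 0; Z[2]=2 extend→box=[2,4)
i=3: min(r-i=1, Z[1]=0)=0; Z[3]=0
i=4: i≥r, start 0; Z[4]=0
i=5: i≥r, start 0; Z[5]=0
i=6: i≥r, start 0; Z[6]=3 extend→box=[6,9)
i=7: min(r-i=2, Z[1]=0)=0; Z[7]=0
i=8: min(r-i=1, Z[2]=2)=1; Z[8]=1
i=9: i≥r, start 0; Z[9]=1 extend→box=[9,10)
i=10: i≥r, start 0; Z[10]=1 extend→box=[10,11)
i=11: i≥r, start 0; Z[11]=0
i=12: i≥r, start 0; Z[12]=0
i=13: i≥r, start 0; Z[13]=0
i=14: i≥r, start 0; Z[14]=0
i=15: i≥r, start 0; Z[15]=0
i=16: i≥r, start 0; Z[16]=0
i=17: i≥r, start 0; Z[17]=0
i=18: i≥r, start 0; Z[18]=1 extend→box=[18,19)
i=19: i≥r, start 0; Z[19]=2 extend→box=[19,21)
i=20: min(r-i=1, Z[1]=0)=0; Z[20]=0

[21, 0, 2, 0, 0, 0, 3, 0, 1, 1, 1, 0, 0, 0, 0, 0, 0, 0, 1, 2, 0]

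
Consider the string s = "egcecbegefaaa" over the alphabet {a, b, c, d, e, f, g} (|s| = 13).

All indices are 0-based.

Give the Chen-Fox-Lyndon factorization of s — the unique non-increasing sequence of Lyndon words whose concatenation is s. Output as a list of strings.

["eg", "ce", "c", "begef", "a", "a", "a"]

emit factor 1: 'eg' (i=0, period=2)
emit factor 2: 'ce' (i=2, period=2)
emit factor 3: 'c' (i=4, period=1)
emit factor 4: 'begef' (i=5, period=5)
emit factor 5: 'a' (i=10, period=1)
emit factor 6: 'a' (i=11, period=1)
emit factor 7: 'a' (i=12, period=1)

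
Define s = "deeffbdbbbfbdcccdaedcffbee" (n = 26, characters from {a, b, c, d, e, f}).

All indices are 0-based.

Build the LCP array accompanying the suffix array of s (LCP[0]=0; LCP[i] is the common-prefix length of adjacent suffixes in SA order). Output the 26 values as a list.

[0, 0, 2, 1, 2, 1, 1, 0, 2, 1, 1, 0, 1, 1, 2, 1, 0, 1, 1, 2, 1, 0, 3, 2, 1, 3]

rank→(start, suffix):
  0 → (17, 'aedcffbee')
  1 → (7, 'bbbfbdcccdaedcffbee')
  2 → (8, 'bbfbdcccdaedcffbee')
  3 → (5, 'bdbbbfbdcccdaedcffbee')
  4 → (11, 'bdcccdaedcffbee')
  5 → (23, 'bee')
  6 → (9, 'bfbdcccdaedcffbee')
  7 → (13, 'cccdaedcffbee')
  8 → (14, 'ccdaedcffbee')
  9 → (15, 'cdaedcffbee')
  10 → (20, 'cffbee')
  11 → (16, 'daedcffbee')
  12 → (6, 'dbbbfbdcccdaedcffbee')
  13 → (12, 'dcccdaedcffbee')
  14 → (19, 'dcffbee')
  15 → (0, 'deeffbdbbbfbdcccdaedcffbee')
  16 → (25, 'e')
  17 → (18, 'edcffbee')
  18 → (24, 'ee')
  19 → (1, 'eeffbdbbbfbdcccdaedcffbee')
  20 → (2, 'effbdbbbfbdcccdaedcffbee')
  21 → (4, 'fbdbbbfbdcccdaedcffbee')
  22 → (10, 'fbdcccdaedcffbee')
  23 → (22, 'fbee')
  24 → (3, 'ffbdbbbfbdcccdaedcffbee')
  25 → (21, 'ffbee')

SA = [17, 7, 8, 5, 11, 23, 9, 13, 14, 15, 20, 16, 6, 12, 19, 0, 25, 18, 24, 1, 2, 4, 10, 22, 3, 21]
i: (SA[i-1],SA[i]) lcp shared
  1: (17,7) 0 ''
  2: (7,8) 2 'bb'
  3: (8,5) 1 'b'
  4: (5,11) 2 'bd'
  5: (11,23) 1 'b'
  6: (23,9) 1 'b'
  7: (9,13) 0 ''
  8: (13,14) 2 'cc'
  9: (14,15) 1 'c'
  10: (15,20) 1 'c'
  11: (20,16) 0 ''
  12: (16,6) 1 'd'
  13: (6,12) 1 'd'
  14: (12,19) 2 'dc'
  15: (19,0) 1 'd'
  16: (0,25) 0 ''
  17: (25,18) 1 'e'
  18: (18,24) 1 'e'
  19: (24,1) 2 'ee'
  20: (1,2) 1 'e'
  21: (2,4) 0 ''
  22: (4,10) 3 'fbd'
  23: (10,22) 2 'fb'
  24: (22,3) 1 'f'
  25: (3,21) 3 'ffb'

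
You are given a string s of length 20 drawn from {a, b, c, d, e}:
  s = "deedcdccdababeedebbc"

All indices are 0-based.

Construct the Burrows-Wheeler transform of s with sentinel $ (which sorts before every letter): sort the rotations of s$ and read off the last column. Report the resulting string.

cdbaebabdcdccee$deedb

rank  rotation               last
    0  $deedcdccdababeedebbc  c
    1  ababeedebbc$deedcdccd  d
    2  abeedebbc$deedcdccdab  b
    3  babeedebbc$deedcdccda  a
    4  bbc$deedcdccdababeede  e
    5  bc$deedcdccdababeedeb  b
    6  beedebbc$deedcdccdaba  a
    7  c$deedcdccdababeedebb  b
    8  ccdababeedebbc$deedcd  d
    9  cdababeedebbc$deedcdc  c
   10  cdccdababeedebbc$deed  d
   11  dababeedebbc$deedcdcc  c
   12  dccdababeedebbc$deedc  c
   13  dcdccdababeedebbc$dee  e
   14  debbc$deedcdccdababee  e
   15  deedcdccdababeedebbc$  $
   16  ebbc$deedcdccdababeed  d
   17  edcdccdababeedebbc$de  e
   18  edebbc$deedcdccdababe  e
   19  eedcdccdababeedebbc$d  d
   20  eedebbc$deedcdccdabab  b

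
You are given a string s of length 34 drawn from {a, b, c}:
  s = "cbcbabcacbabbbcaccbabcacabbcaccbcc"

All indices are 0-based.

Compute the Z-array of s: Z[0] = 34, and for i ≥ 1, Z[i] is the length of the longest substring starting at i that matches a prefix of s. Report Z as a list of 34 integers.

Z[0]=34
i=1: fresh scan; Z[1]=0
i=2: fresh scan; Z[2]=2 extend→box=[2,4)
i=3: min(r-i=1, Z[1]=0)=0; Z[3]=0
i=4: fresh scan; Z[4]=0
i=5: fresh scan; Z[5]=0
i=6: fresh scan; Z[6]=1 extend→box=[6,7)
i=7: fresh scan; Z[7]=0
i=8: fresh scan; Z[8]=2 extend→box=[8,10)
i=9: min(r-i=1, Z[1]=0)=0; Z[9]=0
i=10: fresh scan; Z[10]=0
i=11: fresh scan; Z[11]=0
i=12: fresh scan; Z[12]=0
i=13: fresh scan; Z[13]=0
i=14: fresh scan; Z[14]=1 extend→box=[14,15)
i=15: fresh scan; Z[15]=0
i=16: fresh scan; Z[16]=1 extend→box=[16,17)
i=17: fresh scan; Z[17]=2 extend→box=[17,19)
i=18: min(r-i=1, Z[1]=0)=0; Z[18]=0
i=19: fresh scan; Z[19]=0
i=20: fresh scan; Z[20]=0
i=21: fresh scan; Z[21]=1 extend→box=[21,22)
i=22: fresh scan; Z[22]=0
i=23: fresh scan; Z[23]=1 extend→box=[23,24)
i=24: fresh scan; Z[24]=0
i=25: fresh scan; Z[25]=0
i=26: fresh scan; Z[26]=0
i=27: fresh scan; Z[27]=1 extend→box=[27,28)
i=28: fresh scan; Z[28]=0
i=29: fresh scan; Z[29]=1 extend→box=[29,30)
i=30: fresh scan; Z[30]=3 extend→box=[30,33)
i=31: min(r-i=2, Z[1]=0)=0; Z[31]=0
i=32: min(r-i=1, Z[2]=2)=1; Z[32]=1
i=33: fresh scan; Z[33]=1 extend→box=[33,34)

[34, 0, 2, 0, 0, 0, 1, 0, 2, 0, 0, 0, 0, 0, 1, 0, 1, 2, 0, 0, 0, 1, 0, 1, 0, 0, 0, 1, 0, 1, 3, 0, 1, 1]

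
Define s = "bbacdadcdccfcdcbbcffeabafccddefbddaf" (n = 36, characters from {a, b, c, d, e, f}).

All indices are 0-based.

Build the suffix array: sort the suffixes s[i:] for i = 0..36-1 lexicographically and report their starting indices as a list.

[21, 2, 5, 34, 23, 1, 22, 0, 15, 16, 31, 14, 25, 9, 3, 12, 7, 26, 10, 17, 4, 33, 13, 8, 6, 32, 27, 28, 20, 29, 35, 30, 24, 11, 19, 18]

sorted suffixes:
  #0 SA[0]=21  'abafccddefbddaf'
  #1 SA[1]=2  'acdadcdccfcdcbbcffeabafccddefbddaf'
  #2 SA[2]=5  'adcdccfcdcbbcffeabafccddefbddaf'
  #3 SA[3]=34  'af'
  #4 SA[4]=23  'afccddefbddaf'
  #5 SA[5]=1  'bacdadcdccfcdcbbcffeabafccddefbddaf'
  #6 SA[6]=22  'bafccddefbddaf'
  #7 SA[7]=0  'bbacdadcdccfcdcbbcffeabafccddefbddaf'
  #8 SA[8]=15  'bbcffeabafccddefbddaf'
  #9 SA[9]=16  'bcffeabafccddefbddaf'
  #10 SA[10]=31  'bddaf'
  #11 SA[11]=14  'cbbcffeabafccddefbddaf'
  #12 SA[12]=25  'ccddefbddaf'
  #13 SA[13]=9  'ccfcdcbbcffeabafccddefbddaf'
  #14 SA[14]=3  'cdadcdccfcdcbbcffeabafccddefbddaf'
  #15 SA[15]=12  'cdcbbcffeabafccddefbddaf'
  #16 SA[16]=7  'cdccfcdcbbcffeabafccddefbddaf'
  #17 SA[17]=26  'cddefbddaf'
  #18 SA[18]=10  'cfcdcbbcffeabafccddefbddaf'
  #19 SA[19]=17  'cffeabafccddefbddaf'
  #20 SA[20]=4  'dadcdccfcdcbbcffeabafccddefbddaf'
  #21 SA[21]=33  'daf'
  #22 SA[22]=13  'dcbbcffeabafccddefbddaf'
  #23 SA[23]=8  'dccfcdcbbcffeabafccddefbddaf'
  #24 SA[24]=6  'dcdccfcdcbbcffeabafccddefbddaf'
  #25 SA[25]=32  'ddaf'
  #26 SA[26]=27  'ddefbddaf'
  #27 SA[27]=28  'defbddaf'
  #28 SA[28]=20  'eabafccddefbddaf'
  #29 SA[29]=29  'efbddaf'
  #30 SA[30]=35  'f'
  #31 SA[31]=30  'fbddaf'
  #32 SA[32]=24  'fccddefbddaf'
  #33 SA[33]=11  'fcdcbbcffeabafccddefbddaf'
  #34 SA[34]=19  'feabafccddefbddaf'
  #35 SA[35]=18  'ffeabafccddefbddaf'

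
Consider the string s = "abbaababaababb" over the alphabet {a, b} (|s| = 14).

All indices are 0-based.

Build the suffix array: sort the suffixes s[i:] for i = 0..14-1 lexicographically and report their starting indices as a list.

rank | idx | suffix
   0 |   3 | aababaababb
   1 |   8 | aababb
   2 |   6 | abaababb
   3 |   4 | ababaababb
   4 |   9 | ababb
   5 |  11 | abb
   6 |   0 | abbaababaababb
   7 |  13 | b
   8 |   2 | baababaababb
   9 |   7 | baababb
  10 |   5 | babaababb
  11 |  10 | babb
  12 |  12 | bb
  13 |   1 | bbaababaababb

[3, 8, 6, 4, 9, 11, 0, 13, 2, 7, 5, 10, 12, 1]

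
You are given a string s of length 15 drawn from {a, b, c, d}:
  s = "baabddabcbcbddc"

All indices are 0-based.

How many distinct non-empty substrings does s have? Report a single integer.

rank→(start, suffix):
  0 → (1, 'aabddabcbcbddc')
  1 → (6, 'abcbcbddc')
  2 → (2, 'abddabcbcbddc')
  3 → (0, 'baabddabcbcbddc')
  4 → (7, 'bcbcbddc')
  5 → (9, 'bcbddc')
  6 → (3, 'bddabcbcbddc')
  7 → (11, 'bddc')
  8 → (14, 'c')
  9 → (8, 'cbcbddc')
  10 → (10, 'cbddc')
  11 → (5, 'dabcbcbddc')
  12 → (13, 'dc')
  13 → (4, 'ddabcbcbddc')
  14 → (12, 'ddc')

SA = [1, 6, 2, 0, 7, 9, 3, 11, 14, 8, 10, 5, 13, 4, 12]
[i] adj suffixes → lcp
  [1] 1/6 → 1 ('a')
  [2] 6/2 → 2 ('ab')
  [3] 2/0 → 0 ('')
  [4] 0/7 → 1 ('b')
  [5] 7/9 → 3 ('bcb')
  [6] 9/3 → 1 ('b')
  [7] 3/11 → 3 ('bdd')
  [8] 11/14 → 0 ('')
  [9] 14/8 → 1 ('c')
  [10] 8/10 → 2 ('cb')
  [11] 10/5 → 0 ('')
  [12] 5/13 → 1 ('d')
  [13] 13/4 → 1 ('d')
  [14] 4/12 → 2 ('dd')

n(n+1)/2 = 15·16/2 = 120
Σ LCP = 0 + 1 + 2 + 0 + 1 + 3 + 1 + 3 + 0 + 1 + 2 + 0 + 1 + 1 + 2 = 18
distinct = 120 − 18 = 102

102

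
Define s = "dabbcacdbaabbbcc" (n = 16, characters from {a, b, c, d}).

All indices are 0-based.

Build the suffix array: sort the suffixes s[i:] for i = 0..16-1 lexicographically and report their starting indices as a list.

rank→(start, suffix):
  0 → (9, 'aabbbcc')
  1 → (10, 'abbbcc')
  2 → (1, 'abbcacdbaabbbcc')
  3 → (5, 'acdbaabbbcc')
  4 → (8, 'baabbbcc')
  5 → (11, 'bbbcc')
  6 → (2, 'bbcacdbaabbbcc')
  7 → (12, 'bbcc')
  8 → (3, 'bcacdbaabbbcc')
  9 → (13, 'bcc')
  10 → (15, 'c')
  11 → (4, 'cacdbaabbbcc')
  12 → (14, 'cc')
  13 → (6, 'cdbaabbbcc')
  14 → (0, 'dabbcacdbaabbbcc')
  15 → (7, 'dbaabbbcc')

[9, 10, 1, 5, 8, 11, 2, 12, 3, 13, 15, 4, 14, 6, 0, 7]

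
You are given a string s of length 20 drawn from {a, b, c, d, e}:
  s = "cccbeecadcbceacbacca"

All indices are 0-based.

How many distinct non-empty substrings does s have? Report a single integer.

rank→(start, suffix):
  0 → (19, 'a')
  1 → (13, 'acbacca')
  2 → (16, 'acca')
  3 → (7, 'adcbceacbacca')
  4 → (15, 'bacca')
  5 → (10, 'bceacbacca')
  6 → (3, 'beecadcbceacbacca')
  7 → (18, 'ca')
  8 → (6, 'cadcbceacbacca')
  9 → (14, 'cbacca')
  10 → (9, 'cbceacbacca')
  11 → (2, 'cbeecadcbceacbacca')
  12 → (17, 'cca')
  13 → (1, 'ccbeecadcbceacbacca')
  14 → (0, 'cccbeecadcbceacbacca')
  15 → (11, 'ceacbacca')
  16 → (8, 'dcbceacbacca')
  17 → (12, 'eacbacca')
  18 → (5, 'ecadcbceacbacca')
  19 → (4, 'eecadcbceacbacca')

SA = [19, 13, 16, 7, 15, 10, 3, 18, 6, 14, 9, 2, 17, 1, 0, 11, 8, 12, 5, 4]
[i] adj suffixes → lcp
  [1] 19/13 → 1 ('a')
  [2] 13/16 → 2 ('ac')
  [3] 16/7 → 1 ('a')
  [4] 7/15 → 0 ('')
  [5] 15/10 → 1 ('b')
  [6] 10/3 → 1 ('b')
  [7] 3/18 → 0 ('')
  [8] 18/6 → 2 ('ca')
  [9] 6/14 → 1 ('c')
  [10] 14/9 → 2 ('cb')
  [11] 9/2 → 2 ('cb')
  [12] 2/17 → 1 ('c')
  [13] 17/1 → 2 ('cc')
  [14] 1/0 → 2 ('cc')
  [15] 0/11 → 1 ('c')
  [16] 11/8 → 0 ('')
  [17] 8/12 → 0 ('')
  [18] 12/5 → 1 ('e')
  [19] 5/4 → 1 ('e')

n(n+1)/2 = 20·21/2 = 210
Σ LCP = 0 + 1 + 2 + 1 + 0 + 1 + 1 + 0 + 2 + 1 + 2 + 2 + 1 + 2 + 2 + 1 + 0 + 0 + 1 + 1 = 21
distinct = 210 − 21 = 189

189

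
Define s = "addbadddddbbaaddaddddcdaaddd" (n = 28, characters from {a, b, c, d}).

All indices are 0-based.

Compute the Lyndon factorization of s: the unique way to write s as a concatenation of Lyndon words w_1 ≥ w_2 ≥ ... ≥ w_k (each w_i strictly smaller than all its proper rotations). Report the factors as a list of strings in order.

["addbadddddbb", "aaddaddddcdaaddd"]

emit factor 1: 'addbadddddbb' (i=0, period=12)
emit factor 2: 'aaddaddddcdaaddd' (i=12, period=16)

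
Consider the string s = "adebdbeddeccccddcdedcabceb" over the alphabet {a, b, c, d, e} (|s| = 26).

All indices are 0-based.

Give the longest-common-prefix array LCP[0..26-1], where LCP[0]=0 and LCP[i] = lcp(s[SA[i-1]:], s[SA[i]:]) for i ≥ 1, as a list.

rank | idx | suffix
   0 |  21 | abceb
   1 |   0 | adebdbeddeccccddcdedcabceb
   2 |  25 | b
   3 |  22 | bceb
   4 |   3 | bdbeddeccccddcdedcabceb
   5 |   5 | beddeccccddcdedcabceb
   6 |  20 | cabceb
   7 |  10 | ccccddcdedcabceb
   8 |  11 | cccddcdedcabceb
   9 |  12 | ccddcdedcabceb
  10 |  13 | cddcdedcabceb
  11 |  16 | cdedcabceb
  12 |  23 | ceb
  13 |   4 | dbeddeccccddcdedcabceb
  14 |  19 | dcabceb
  15 |  15 | dcdedcabceb
  16 |  14 | ddcdedcabceb
  17 |   7 | ddeccccddcdedcabceb
  18 |   1 | debdbeddeccccddcdedcabceb
  19 |   8 | deccccddcdedcabceb
  20 |  17 | dedcabceb
  21 |  24 | eb
  22 |   2 | ebdbeddeccccddcdedcabceb
  23 |   9 | eccccddcdedcabceb
  24 |  18 | edcabceb
  25 |   6 | eddeccccddcdedcabceb

SA = [21, 0, 25, 22, 3, 5, 20, 10, 11, 12, 13, 16, 23, 4, 19, 15, 14, 7, 1, 8, 17, 24, 2, 9, 18, 6]
i: (SA[i-1],SA[i]) lcp shared
  1: (21,0) 1 'a'
  2: (0,25) 0 ''
  3: (25,22) 1 'b'
  4: (22,3) 1 'b'
  5: (3,5) 1 'b'
  6: (5,20) 0 ''
  7: (20,10) 1 'c'
  8: (10,11) 3 'ccc'
  9: (11,12) 2 'cc'
  10: (12,13) 1 'c'
  11: (13,16) 2 'cd'
  12: (16,23) 1 'c'
  13: (23,4) 0 ''
  14: (4,19) 1 'd'
  15: (19,15) 2 'dc'
  16: (15,14) 1 'd'
  17: (14,7) 2 'dd'
  18: (7,1) 1 'd'
  19: (1,8) 2 'de'
  20: (8,17) 2 'de'
  21: (17,24) 0 ''
  22: (24,2) 2 'eb'
  23: (2,9) 1 'e'
  24: (9,18) 1 'e'
  25: (18,6) 2 'ed'

[0, 1, 0, 1, 1, 1, 0, 1, 3, 2, 1, 2, 1, 0, 1, 2, 1, 2, 1, 2, 2, 0, 2, 1, 1, 2]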